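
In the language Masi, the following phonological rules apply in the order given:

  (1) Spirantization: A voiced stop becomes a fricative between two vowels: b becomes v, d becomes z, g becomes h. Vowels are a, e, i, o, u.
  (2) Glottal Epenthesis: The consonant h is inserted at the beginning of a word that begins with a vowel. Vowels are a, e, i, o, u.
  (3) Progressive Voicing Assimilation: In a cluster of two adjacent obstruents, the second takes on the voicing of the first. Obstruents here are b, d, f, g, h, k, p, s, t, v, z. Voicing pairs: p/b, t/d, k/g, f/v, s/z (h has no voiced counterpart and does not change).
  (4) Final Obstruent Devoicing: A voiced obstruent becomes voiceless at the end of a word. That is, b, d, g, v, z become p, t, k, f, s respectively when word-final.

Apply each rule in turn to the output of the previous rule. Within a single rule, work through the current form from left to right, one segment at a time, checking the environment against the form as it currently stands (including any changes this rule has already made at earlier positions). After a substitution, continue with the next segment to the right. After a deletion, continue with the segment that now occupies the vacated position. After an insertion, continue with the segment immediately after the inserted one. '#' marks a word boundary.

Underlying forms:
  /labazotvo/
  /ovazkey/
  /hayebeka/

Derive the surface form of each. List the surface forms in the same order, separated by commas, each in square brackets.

[lavazotfo], [hovazgey], [hayeveka]

/labazotvo/:
  (1) Spirantization: [labazotvo] → [lavazotvo]
  (2) Glottal Epenthesis: no change — [lavazotvo]
  (3) Progressive Voicing Assimilation: [lavazotvo] → [lavazotfo]
  (4) Final Obstruent Devoicing: no change — [lavazotfo]
/ovazkey/:
  (1) Spirantization: no change — [ovazkey]
  (2) Glottal Epenthesis: [ovazkey] → [hovazkey]
  (3) Progressive Voicing Assimilation: [hovazkey] → [hovazgey]
  (4) Final Obstruent Devoicing: no change — [hovazgey]
/hayebeka/:
  (1) Spirantization: [hayebeka] → [hayeveka]
  (2) Glottal Epenthesis: no change — [hayeveka]
  (3) Progressive Voicing Assimilation: no change — [hayeveka]
  (4) Final Obstruent Devoicing: no change — [hayeveka]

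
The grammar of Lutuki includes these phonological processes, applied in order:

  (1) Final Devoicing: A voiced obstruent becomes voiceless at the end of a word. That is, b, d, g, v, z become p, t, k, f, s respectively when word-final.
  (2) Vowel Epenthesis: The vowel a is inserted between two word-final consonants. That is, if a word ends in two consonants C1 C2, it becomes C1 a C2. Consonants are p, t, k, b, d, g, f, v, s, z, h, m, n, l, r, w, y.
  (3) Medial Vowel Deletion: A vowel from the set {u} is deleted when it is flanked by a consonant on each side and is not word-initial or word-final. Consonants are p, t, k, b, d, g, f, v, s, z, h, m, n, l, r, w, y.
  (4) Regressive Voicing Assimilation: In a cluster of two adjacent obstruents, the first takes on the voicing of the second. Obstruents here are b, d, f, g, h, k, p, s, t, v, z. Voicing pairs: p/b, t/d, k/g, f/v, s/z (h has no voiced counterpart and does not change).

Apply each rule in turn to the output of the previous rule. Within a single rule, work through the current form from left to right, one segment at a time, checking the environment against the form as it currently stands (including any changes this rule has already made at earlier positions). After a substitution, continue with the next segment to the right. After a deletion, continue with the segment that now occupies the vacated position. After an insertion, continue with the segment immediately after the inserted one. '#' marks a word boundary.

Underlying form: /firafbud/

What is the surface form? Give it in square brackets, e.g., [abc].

(1) Final Devoicing: [firafbud] → [firafbut]
(2) Vowel Epenthesis: no change — [firafbut]
(3) Medial Vowel Deletion: [firafbut] → [firafbt]
(4) Regressive Voicing Assimilation: [firafbt] → [firavpt]

[firavpt]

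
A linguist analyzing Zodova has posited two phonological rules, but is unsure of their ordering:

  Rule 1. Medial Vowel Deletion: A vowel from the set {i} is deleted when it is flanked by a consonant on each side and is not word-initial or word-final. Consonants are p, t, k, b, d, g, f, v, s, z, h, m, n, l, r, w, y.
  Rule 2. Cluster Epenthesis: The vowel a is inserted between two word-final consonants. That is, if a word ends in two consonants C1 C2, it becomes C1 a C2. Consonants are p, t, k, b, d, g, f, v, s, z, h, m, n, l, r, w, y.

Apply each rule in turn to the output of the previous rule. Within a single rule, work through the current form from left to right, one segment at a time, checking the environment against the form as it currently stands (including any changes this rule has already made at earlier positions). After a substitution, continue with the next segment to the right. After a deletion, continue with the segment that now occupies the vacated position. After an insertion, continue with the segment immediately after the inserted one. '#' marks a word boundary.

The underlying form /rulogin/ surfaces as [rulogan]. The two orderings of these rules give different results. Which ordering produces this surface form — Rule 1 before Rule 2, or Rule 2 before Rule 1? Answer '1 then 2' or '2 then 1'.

Order 1 then 2:
  1 Medial Vowel Deletion: [rulogin] → [rulogn]
  2 Cluster Epenthesis: [rulogn] → [rulogan]
  result: [rulogan]
Order 2 then 1:
  2 Cluster Epenthesis: no change — [rulogin]
  1 Medial Vowel Deletion: [rulogin] → [rulogn]
  result: [rulogn]

1 then 2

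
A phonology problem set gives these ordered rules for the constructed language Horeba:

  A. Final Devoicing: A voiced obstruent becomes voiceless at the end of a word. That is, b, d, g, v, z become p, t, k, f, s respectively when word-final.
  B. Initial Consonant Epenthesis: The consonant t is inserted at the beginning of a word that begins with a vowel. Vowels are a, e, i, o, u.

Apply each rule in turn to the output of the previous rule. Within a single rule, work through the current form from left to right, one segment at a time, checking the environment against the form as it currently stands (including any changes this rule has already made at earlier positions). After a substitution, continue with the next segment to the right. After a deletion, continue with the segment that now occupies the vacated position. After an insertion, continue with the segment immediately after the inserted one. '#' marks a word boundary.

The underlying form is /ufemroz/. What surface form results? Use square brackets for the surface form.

A Final Devoicing: [ufemroz] → [ufemros]
B Initial Consonant Epenthesis: [ufemros] → [tufemros]

[tufemros]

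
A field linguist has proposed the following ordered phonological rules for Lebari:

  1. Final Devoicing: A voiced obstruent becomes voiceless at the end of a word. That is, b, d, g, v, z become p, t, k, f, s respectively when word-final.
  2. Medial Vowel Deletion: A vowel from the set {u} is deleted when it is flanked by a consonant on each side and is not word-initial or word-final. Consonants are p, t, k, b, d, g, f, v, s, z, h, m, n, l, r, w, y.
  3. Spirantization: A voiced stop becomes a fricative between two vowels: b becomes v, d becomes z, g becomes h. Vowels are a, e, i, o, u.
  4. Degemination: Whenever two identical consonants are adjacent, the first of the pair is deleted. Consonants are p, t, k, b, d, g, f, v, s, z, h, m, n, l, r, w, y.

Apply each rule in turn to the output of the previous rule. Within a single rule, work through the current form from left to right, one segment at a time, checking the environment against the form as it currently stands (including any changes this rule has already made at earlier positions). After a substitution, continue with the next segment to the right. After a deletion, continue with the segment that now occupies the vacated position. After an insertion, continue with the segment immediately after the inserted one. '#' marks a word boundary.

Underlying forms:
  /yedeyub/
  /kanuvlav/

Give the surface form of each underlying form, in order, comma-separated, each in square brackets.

/yedeyub/:
  1 Final Devoicing: [yedeyub] → [yedeyup]
  2 Medial Vowel Deletion: [yedeyup] → [yedeyp]
  3 Spirantization: [yedeyp] → [yezeyp]
  4 Degemination: no change — [yezeyp]
/kanuvlav/:
  1 Final Devoicing: [kanuvlav] → [kanuvlaf]
  2 Medial Vowel Deletion: [kanuvlaf] → [kanvlaf]
  3 Spirantization: no change — [kanvlaf]
  4 Degemination: no change — [kanvlaf]

[yezeyp], [kanvlaf]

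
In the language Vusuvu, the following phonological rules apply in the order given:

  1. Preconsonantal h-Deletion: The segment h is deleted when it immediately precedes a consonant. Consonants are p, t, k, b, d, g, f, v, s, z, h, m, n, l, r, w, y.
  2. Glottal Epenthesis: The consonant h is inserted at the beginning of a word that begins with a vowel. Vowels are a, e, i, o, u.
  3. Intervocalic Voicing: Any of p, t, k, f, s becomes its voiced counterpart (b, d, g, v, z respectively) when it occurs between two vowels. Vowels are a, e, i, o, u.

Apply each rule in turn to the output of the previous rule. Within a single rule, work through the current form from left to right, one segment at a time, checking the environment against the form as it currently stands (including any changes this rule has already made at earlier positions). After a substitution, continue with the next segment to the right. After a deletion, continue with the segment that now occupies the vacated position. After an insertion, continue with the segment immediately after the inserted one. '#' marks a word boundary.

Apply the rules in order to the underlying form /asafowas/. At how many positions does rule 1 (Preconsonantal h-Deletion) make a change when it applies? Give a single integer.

1 Preconsonantal h-Deletion: no change — [asafowas]
2 Glottal Epenthesis: [asafowas] → [hasafowas]
3 Intervocalic Voicing: [hasafowas] → [hazavowas]
Rule 1 changed 0 position(s).

0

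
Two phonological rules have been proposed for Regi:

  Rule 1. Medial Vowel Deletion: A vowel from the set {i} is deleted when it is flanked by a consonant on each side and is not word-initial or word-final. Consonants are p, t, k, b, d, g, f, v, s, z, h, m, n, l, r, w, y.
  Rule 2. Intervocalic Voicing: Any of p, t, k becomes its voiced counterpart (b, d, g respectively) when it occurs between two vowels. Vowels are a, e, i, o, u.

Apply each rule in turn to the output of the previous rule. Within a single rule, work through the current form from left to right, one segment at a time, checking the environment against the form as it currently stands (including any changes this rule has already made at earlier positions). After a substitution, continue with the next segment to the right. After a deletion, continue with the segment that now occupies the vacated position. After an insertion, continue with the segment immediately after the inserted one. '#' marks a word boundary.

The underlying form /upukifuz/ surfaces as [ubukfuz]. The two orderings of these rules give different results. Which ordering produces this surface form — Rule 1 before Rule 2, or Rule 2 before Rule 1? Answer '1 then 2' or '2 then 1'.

1 then 2

Order 1 then 2:
  1 Medial Vowel Deletion: [upukifuz] → [upukfuz]
  2 Intervocalic Voicing: [upukfuz] → [ubukfuz]
  result: [ubukfuz]
Order 2 then 1:
  2 Intervocalic Voicing: [upukifuz] → [ubugifuz]
  1 Medial Vowel Deletion: [ubugifuz] → [ubugfuz]
  result: [ubugfuz]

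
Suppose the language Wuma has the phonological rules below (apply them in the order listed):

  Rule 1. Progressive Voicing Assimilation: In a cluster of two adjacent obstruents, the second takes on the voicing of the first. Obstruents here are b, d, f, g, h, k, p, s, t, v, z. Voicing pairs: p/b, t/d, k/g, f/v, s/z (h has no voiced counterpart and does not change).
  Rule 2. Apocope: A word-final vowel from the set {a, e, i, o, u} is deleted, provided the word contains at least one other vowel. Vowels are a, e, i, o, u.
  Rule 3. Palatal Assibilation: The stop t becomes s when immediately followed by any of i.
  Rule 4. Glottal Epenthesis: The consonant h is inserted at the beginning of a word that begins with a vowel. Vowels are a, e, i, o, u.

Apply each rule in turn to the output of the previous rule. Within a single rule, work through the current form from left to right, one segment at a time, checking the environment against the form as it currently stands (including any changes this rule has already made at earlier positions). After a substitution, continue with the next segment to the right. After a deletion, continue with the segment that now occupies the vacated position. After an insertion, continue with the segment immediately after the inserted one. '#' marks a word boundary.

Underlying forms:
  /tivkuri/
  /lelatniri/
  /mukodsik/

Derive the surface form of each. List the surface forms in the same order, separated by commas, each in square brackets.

[sivgur], [lelatnir], [mukodzik]

/tivkuri/:
  Rule 1 Progressive Voicing Assimilation: [tivkuri] → [tivguri]
  Rule 2 Apocope: [tivguri] → [tivgur]
  Rule 3 Palatal Assibilation: [tivgur] → [sivgur]
  Rule 4 Glottal Epenthesis: no change — [sivgur]
/lelatniri/:
  Rule 1 Progressive Voicing Assimilation: no change — [lelatniri]
  Rule 2 Apocope: [lelatniri] → [lelatnir]
  Rule 3 Palatal Assibilation: no change — [lelatnir]
  Rule 4 Glottal Epenthesis: no change — [lelatnir]
/mukodsik/:
  Rule 1 Progressive Voicing Assimilation: [mukodsik] → [mukodzik]
  Rule 2 Apocope: no change — [mukodzik]
  Rule 3 Palatal Assibilation: no change — [mukodzik]
  Rule 4 Glottal Epenthesis: no change — [mukodzik]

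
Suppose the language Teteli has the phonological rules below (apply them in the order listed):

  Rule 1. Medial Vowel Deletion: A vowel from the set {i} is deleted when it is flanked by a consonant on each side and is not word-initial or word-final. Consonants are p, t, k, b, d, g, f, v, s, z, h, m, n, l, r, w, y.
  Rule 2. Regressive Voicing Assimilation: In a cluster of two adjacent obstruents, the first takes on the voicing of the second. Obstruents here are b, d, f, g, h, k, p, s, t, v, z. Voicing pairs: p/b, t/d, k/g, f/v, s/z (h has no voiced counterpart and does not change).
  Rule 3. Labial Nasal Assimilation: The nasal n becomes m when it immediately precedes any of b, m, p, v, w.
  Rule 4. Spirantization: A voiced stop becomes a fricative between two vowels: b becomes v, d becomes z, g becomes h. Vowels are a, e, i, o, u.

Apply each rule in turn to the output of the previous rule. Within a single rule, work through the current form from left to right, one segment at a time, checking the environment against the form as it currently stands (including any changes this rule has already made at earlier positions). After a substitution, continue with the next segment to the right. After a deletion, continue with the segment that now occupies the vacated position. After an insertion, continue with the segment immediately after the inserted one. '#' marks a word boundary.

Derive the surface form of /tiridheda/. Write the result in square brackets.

Rule 1 Medial Vowel Deletion: [tiridheda] → [trdheda]
Rule 2 Regressive Voicing Assimilation: [trdheda] → [trtheda]
Rule 3 Labial Nasal Assimilation: no change — [trtheda]
Rule 4 Spirantization: [trtheda] → [trtheza]

[trtheza]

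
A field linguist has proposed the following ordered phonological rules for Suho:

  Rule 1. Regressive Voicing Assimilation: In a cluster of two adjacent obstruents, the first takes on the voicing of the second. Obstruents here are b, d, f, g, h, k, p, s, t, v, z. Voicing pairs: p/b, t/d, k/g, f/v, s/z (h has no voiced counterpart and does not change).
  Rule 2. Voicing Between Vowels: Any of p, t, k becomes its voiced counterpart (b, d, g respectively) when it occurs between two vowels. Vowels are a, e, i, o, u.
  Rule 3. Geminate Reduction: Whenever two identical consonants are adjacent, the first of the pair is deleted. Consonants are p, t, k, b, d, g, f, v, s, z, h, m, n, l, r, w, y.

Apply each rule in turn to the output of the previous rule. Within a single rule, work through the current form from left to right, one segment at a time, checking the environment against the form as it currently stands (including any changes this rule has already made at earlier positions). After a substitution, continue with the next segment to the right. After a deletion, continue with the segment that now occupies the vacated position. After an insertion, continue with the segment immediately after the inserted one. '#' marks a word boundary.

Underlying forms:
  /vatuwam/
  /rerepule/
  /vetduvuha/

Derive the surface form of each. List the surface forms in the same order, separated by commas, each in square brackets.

[vaduwam], [rerebule], [veduvuha]

/vatuwam/:
  Rule 1 Regressive Voicing Assimilation: no change — [vatuwam]
  Rule 2 Voicing Between Vowels: [vatuwam] → [vaduwam]
  Rule 3 Geminate Reduction: no change — [vaduwam]
/rerepule/:
  Rule 1 Regressive Voicing Assimilation: no change — [rerepule]
  Rule 2 Voicing Between Vowels: [rerepule] → [rerebule]
  Rule 3 Geminate Reduction: no change — [rerebule]
/vetduvuha/:
  Rule 1 Regressive Voicing Assimilation: [vetduvuha] → [vedduvuha]
  Rule 2 Voicing Between Vowels: no change — [vedduvuha]
  Rule 3 Geminate Reduction: [vedduvuha] → [veduvuha]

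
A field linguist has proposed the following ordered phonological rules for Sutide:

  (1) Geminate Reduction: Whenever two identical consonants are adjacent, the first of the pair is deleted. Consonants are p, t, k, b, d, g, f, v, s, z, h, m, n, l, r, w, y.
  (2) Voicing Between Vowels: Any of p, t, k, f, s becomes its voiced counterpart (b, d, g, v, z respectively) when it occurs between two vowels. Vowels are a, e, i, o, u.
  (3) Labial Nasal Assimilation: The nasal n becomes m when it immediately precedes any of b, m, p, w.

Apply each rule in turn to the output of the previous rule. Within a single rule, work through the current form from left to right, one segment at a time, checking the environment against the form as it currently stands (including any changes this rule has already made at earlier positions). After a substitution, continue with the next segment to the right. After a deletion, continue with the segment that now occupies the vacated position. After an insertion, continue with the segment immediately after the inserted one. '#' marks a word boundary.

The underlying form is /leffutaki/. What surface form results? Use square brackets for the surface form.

[levudagi]

(1) Geminate Reduction: [leffutaki] → [lefutaki]
(2) Voicing Between Vowels: [lefutaki] → [levudagi]
(3) Labial Nasal Assimilation: no change — [levudagi]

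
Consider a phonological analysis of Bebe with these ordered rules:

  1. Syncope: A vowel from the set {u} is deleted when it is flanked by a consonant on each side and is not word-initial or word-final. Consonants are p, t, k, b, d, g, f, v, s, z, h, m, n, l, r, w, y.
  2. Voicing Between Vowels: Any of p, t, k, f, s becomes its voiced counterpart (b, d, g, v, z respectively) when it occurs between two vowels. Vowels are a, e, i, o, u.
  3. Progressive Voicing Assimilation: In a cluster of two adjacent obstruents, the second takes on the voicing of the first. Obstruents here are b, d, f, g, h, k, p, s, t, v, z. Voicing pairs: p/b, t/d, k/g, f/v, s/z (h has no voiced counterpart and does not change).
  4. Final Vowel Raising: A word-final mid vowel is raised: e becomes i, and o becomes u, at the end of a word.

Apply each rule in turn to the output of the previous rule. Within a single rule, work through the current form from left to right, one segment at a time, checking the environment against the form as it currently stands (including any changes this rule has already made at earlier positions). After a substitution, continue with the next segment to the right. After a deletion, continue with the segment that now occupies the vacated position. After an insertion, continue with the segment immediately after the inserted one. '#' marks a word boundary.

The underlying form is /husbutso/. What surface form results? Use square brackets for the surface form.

1 Syncope: [husbutso] → [hsbtso]
2 Voicing Between Vowels: no change — [hsbtso]
3 Progressive Voicing Assimilation: [hsbtso] → [hsptso]
4 Final Vowel Raising: [hsptso] → [hsptsu]

[hsptsu]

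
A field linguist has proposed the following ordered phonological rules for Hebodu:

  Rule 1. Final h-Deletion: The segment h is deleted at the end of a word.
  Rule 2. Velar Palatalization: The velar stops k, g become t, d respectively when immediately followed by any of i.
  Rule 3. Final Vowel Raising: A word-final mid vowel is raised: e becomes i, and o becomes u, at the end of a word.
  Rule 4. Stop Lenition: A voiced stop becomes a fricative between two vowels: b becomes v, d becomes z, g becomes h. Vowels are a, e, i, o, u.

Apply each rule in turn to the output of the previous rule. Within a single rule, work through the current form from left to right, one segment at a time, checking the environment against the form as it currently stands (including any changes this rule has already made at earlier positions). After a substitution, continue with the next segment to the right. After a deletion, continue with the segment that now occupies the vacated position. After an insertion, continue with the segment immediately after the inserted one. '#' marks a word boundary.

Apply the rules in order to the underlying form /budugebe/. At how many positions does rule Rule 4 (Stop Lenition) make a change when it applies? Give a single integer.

3

Rule 1 Final h-Deletion: no change — [budugebe]
Rule 2 Velar Palatalization: no change — [budugebe]
Rule 3 Final Vowel Raising: [budugebe] → [budugebi]
Rule 4 Stop Lenition: [budugebi] → [buzuhevi]
Rule Rule 4 changed 3 position(s).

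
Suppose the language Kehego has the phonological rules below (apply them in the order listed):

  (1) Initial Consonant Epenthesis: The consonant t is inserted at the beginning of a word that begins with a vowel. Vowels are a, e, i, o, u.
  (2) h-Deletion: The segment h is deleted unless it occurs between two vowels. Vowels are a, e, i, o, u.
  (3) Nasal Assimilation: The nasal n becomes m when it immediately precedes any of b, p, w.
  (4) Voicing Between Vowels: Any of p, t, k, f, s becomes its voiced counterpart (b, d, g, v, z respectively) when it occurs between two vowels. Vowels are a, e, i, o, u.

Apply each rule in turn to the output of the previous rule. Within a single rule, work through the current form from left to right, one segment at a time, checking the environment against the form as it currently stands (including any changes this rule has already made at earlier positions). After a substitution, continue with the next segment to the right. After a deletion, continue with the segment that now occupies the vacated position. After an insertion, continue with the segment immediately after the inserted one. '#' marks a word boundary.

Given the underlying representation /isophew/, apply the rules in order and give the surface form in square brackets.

[tizobew]

(1) Initial Consonant Epenthesis: [isophew] → [tisophew]
(2) h-Deletion: [tisophew] → [tisopew]
(3) Nasal Assimilation: no change — [tisopew]
(4) Voicing Between Vowels: [tisopew] → [tizobew]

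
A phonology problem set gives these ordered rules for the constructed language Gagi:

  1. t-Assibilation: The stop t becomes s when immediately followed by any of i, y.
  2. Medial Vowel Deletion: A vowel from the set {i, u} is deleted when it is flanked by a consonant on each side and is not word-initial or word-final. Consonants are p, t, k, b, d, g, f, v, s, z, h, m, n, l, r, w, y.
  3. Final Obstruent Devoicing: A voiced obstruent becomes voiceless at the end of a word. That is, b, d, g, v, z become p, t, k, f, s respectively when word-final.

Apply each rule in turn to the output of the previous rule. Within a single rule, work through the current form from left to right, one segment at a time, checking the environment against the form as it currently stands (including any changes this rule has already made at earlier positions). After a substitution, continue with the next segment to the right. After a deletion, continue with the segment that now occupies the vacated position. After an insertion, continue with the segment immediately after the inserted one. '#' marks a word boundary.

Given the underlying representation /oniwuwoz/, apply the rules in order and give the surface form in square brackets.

1 t-Assibilation: no change — [oniwuwoz]
2 Medial Vowel Deletion: [oniwuwoz] → [onwwoz]
3 Final Obstruent Devoicing: [onwwoz] → [onwwos]

[onwwos]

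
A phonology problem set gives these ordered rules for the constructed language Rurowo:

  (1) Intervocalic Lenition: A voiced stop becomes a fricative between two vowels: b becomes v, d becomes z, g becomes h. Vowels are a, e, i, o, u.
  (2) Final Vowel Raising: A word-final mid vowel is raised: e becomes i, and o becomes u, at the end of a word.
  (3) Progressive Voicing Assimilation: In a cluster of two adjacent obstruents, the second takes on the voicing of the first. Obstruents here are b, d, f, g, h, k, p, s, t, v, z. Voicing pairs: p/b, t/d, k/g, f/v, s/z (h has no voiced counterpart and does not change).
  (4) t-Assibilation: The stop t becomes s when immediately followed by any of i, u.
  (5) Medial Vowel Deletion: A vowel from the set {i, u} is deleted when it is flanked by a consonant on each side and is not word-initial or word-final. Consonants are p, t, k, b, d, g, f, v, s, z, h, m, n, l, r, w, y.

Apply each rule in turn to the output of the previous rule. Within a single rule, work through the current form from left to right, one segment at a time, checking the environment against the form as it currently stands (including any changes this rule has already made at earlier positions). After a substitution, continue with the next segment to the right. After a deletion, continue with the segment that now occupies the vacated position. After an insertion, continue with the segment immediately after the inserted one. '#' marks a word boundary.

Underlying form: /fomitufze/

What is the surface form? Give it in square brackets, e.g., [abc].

[fomsfsi]

(1) Intervocalic Lenition: no change — [fomitufze]
(2) Final Vowel Raising: [fomitufze] → [fomitufzi]
(3) Progressive Voicing Assimilation: [fomitufzi] → [fomitufsi]
(4) t-Assibilation: [fomitufsi] → [fomisufsi]
(5) Medial Vowel Deletion: [fomisufsi] → [fomsfsi]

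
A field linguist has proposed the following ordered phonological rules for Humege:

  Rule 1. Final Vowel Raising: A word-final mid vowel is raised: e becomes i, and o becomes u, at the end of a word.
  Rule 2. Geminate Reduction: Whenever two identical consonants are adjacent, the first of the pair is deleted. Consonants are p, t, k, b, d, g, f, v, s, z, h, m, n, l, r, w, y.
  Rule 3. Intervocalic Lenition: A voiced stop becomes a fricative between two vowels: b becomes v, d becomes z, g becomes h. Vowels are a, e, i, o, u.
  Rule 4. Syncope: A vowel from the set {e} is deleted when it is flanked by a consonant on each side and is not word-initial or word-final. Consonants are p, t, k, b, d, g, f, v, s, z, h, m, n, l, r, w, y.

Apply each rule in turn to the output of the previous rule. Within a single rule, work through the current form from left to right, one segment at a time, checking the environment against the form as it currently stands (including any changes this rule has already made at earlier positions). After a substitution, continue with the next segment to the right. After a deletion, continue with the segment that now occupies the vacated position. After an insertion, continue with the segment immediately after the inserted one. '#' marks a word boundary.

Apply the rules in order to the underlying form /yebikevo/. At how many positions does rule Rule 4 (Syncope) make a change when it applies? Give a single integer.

2

Rule 1 Final Vowel Raising: [yebikevo] → [yebikevu]
Rule 2 Geminate Reduction: no change — [yebikevu]
Rule 3 Intervocalic Lenition: [yebikevu] → [yevikevu]
Rule 4 Syncope: [yevikevu] → [yvikvu]
Rule Rule 4 changed 2 position(s).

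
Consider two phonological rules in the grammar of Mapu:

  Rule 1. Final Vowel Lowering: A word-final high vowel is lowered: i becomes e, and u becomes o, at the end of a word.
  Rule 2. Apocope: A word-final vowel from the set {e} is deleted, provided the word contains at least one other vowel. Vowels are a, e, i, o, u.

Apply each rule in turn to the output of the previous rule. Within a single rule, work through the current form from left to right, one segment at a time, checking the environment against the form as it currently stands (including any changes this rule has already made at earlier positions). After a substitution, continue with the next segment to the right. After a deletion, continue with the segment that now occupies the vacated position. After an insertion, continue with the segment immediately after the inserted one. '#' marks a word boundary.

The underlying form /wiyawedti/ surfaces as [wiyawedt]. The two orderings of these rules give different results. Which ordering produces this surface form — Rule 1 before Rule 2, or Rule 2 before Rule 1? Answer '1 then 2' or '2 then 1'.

Order 1 then 2:
  1 Final Vowel Lowering: [wiyawedti] → [wiyawedte]
  2 Apocope: [wiyawedte] → [wiyawedt]
  result: [wiyawedt]
Order 2 then 1:
  2 Apocope: no change — [wiyawedti]
  1 Final Vowel Lowering: [wiyawedti] → [wiyawedte]
  result: [wiyawedte]

1 then 2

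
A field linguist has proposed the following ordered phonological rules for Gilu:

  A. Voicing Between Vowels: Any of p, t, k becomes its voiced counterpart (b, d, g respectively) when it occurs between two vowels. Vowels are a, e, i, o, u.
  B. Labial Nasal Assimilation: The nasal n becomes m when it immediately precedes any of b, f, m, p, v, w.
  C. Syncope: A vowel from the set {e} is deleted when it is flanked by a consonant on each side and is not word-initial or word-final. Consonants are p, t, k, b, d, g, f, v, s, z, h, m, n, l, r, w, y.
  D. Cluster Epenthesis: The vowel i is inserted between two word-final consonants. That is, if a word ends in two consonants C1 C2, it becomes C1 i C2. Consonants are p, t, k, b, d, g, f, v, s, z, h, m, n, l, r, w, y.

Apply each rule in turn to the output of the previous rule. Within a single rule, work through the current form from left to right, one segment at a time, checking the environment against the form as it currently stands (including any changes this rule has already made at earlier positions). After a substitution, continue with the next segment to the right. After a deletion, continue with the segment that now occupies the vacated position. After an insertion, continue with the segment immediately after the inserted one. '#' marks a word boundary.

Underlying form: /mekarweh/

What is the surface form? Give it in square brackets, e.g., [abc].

A Voicing Between Vowels: [mekarweh] → [megarweh]
B Labial Nasal Assimilation: no change — [megarweh]
C Syncope: [megarweh] → [mgarwh]
D Cluster Epenthesis: [mgarwh] → [mgarwih]

[mgarwih]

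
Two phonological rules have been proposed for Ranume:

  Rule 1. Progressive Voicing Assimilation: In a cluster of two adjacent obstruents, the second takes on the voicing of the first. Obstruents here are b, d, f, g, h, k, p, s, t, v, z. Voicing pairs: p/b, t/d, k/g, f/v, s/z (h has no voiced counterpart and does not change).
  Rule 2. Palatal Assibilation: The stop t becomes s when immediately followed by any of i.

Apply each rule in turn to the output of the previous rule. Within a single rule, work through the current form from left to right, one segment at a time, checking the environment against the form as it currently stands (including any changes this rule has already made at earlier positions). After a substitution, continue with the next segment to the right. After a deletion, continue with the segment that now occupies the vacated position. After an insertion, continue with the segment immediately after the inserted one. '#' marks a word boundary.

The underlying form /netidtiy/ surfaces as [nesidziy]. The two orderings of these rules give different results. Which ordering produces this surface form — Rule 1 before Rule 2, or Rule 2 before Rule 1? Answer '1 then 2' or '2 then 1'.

2 then 1

Order 1 then 2:
  1 Progressive Voicing Assimilation: [netidtiy] → [netiddiy]
  2 Palatal Assibilation: [netiddiy] → [nesiddiy]
  result: [nesiddiy]
Order 2 then 1:
  2 Palatal Assibilation: [netidtiy] → [nesidsiy]
  1 Progressive Voicing Assimilation: [nesidsiy] → [nesidziy]
  result: [nesidziy]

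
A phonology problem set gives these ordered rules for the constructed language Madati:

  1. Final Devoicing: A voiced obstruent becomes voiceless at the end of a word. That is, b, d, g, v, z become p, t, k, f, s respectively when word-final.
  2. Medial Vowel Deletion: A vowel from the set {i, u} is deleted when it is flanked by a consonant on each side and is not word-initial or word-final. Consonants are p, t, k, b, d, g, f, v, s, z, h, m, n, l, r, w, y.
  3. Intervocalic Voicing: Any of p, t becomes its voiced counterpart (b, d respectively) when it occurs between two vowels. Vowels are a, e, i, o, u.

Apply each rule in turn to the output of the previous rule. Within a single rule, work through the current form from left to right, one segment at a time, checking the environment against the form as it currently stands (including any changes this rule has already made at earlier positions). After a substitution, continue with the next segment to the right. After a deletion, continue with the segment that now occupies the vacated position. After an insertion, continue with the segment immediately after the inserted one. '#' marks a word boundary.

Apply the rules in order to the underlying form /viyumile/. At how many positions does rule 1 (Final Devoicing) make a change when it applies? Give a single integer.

1 Final Devoicing: no change — [viyumile]
2 Medial Vowel Deletion: [viyumile] → [vymle]
3 Intervocalic Voicing: no change — [vymle]
Rule 1 changed 0 position(s).

0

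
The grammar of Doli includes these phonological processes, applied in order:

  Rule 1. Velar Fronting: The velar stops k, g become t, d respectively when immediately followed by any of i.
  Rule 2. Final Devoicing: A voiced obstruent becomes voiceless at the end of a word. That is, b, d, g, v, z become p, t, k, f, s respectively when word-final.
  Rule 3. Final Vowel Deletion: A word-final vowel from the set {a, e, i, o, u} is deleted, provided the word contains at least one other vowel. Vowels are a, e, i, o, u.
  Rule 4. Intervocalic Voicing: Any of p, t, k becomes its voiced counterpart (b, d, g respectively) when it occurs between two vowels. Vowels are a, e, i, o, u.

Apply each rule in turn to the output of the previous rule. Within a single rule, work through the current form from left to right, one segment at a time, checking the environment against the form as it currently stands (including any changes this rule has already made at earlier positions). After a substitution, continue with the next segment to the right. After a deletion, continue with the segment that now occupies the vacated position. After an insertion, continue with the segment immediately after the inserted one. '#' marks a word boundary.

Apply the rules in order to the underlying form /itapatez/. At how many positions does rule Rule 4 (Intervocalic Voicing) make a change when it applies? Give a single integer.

Rule 1 Velar Fronting: no change — [itapatez]
Rule 2 Final Devoicing: [itapatez] → [itapates]
Rule 3 Final Vowel Deletion: no change — [itapates]
Rule 4 Intervocalic Voicing: [itapates] → [idabades]
Rule Rule 4 changed 3 position(s).

3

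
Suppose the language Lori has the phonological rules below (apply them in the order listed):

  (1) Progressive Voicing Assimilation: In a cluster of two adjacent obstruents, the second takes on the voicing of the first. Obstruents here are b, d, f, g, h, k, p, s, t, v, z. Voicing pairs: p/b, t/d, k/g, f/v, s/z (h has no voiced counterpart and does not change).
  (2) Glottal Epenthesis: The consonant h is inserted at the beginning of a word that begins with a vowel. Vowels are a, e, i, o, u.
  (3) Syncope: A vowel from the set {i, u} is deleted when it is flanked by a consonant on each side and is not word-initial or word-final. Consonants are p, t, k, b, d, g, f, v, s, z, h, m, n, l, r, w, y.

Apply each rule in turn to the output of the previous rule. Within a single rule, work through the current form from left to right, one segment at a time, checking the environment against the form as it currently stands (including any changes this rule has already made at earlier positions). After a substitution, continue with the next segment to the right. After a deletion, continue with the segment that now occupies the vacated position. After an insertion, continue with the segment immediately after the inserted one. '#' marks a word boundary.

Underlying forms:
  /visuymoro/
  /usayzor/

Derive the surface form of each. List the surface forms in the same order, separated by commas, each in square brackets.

[vsymoro], [hsayzor]

/visuymoro/:
  (1) Progressive Voicing Assimilation: no change — [visuymoro]
  (2) Glottal Epenthesis: no change — [visuymoro]
  (3) Syncope: [visuymoro] → [vsymoro]
/usayzor/:
  (1) Progressive Voicing Assimilation: no change — [usayzor]
  (2) Glottal Epenthesis: [usayzor] → [husayzor]
  (3) Syncope: [husayzor] → [hsayzor]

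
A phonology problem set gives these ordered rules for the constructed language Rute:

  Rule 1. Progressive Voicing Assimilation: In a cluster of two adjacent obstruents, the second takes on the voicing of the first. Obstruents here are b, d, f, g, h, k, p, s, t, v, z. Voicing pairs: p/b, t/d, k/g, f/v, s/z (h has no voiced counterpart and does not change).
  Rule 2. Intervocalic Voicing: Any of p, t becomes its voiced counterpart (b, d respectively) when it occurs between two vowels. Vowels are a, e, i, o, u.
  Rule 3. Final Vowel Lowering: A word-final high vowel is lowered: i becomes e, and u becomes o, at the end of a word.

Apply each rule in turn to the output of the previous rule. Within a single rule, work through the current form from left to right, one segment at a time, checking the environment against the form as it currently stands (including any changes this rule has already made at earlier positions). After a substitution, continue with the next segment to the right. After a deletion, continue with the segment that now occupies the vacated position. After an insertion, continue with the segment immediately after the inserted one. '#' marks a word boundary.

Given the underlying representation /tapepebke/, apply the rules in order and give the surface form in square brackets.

Rule 1 Progressive Voicing Assimilation: [tapepebke] → [tapepebge]
Rule 2 Intervocalic Voicing: [tapepebge] → [tabebebge]
Rule 3 Final Vowel Lowering: no change — [tabebebge]

[tabebebge]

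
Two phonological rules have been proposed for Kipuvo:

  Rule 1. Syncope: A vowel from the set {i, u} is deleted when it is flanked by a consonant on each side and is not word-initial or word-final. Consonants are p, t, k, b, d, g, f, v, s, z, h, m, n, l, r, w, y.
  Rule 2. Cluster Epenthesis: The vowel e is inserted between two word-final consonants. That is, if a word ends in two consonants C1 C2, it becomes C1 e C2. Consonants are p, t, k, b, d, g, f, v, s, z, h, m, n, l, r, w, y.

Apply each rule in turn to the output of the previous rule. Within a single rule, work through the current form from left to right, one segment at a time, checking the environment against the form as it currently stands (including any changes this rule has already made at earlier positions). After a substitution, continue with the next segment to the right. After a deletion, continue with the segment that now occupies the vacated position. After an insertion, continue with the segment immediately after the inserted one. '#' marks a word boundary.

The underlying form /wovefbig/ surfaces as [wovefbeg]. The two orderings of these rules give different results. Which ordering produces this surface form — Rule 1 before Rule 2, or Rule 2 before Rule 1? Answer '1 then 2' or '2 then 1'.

1 then 2

Order 1 then 2:
  1 Syncope: [wovefbig] → [wovefbg]
  2 Cluster Epenthesis: [wovefbg] → [wovefbeg]
  result: [wovefbeg]
Order 2 then 1:
  2 Cluster Epenthesis: no change — [wovefbig]
  1 Syncope: [wovefbig] → [wovefbg]
  result: [wovefbg]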